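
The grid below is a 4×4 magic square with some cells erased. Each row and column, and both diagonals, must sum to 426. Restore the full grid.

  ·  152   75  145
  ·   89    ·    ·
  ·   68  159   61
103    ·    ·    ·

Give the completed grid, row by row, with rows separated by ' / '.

54 152 75 145 / 131 89 110 96 / 138 68 159 61 / 103 117 82 124

Row 1 needs 426; the known cells sum to 372, so (1,1) = 54.
Using row 3: 68 + 159 + 61 + ? → (3,1) = 426 − 288 = 138.
Using column 1: 54 + 138 + 103 + ? → (2,1) = 426 − 295 = 131.
Column 2 must total 426; the given cells sum to 309, so (4,2) = 117.
Main diagonal must total 426; the given cells sum to 302, so (4,4) = 124.
From anti-diagonal, 426 − (145 + 68 + 103) gives (2,3) = 110.
Row 2: 131 + 89 + 110 + ? = 426, so (2,4) = 96.
Using row 4: 103 + 117 + 124 + ? → (4,3) = 426 − 344 = 82.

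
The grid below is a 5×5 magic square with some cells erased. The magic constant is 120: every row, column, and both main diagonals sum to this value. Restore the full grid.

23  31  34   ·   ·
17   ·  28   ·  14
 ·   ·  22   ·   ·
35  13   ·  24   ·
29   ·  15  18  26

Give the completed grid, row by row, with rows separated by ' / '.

Row 5 needs 120; the known cells sum to 88, so (5,2) = 32.
The remaining cell in column 1 is (3,1) = 120 − 104 = 16.
The remaining cell in column 3 is (4,3) = 120 − 99 = 21.
Main diagonal: 23 + 22 + 24 + 26 + ? = 120, so (2,2) = 25.
Row 2 must total 120; the given cells sum to 84, so (2,4) = 36.
From row 4, 120 − (35 + 13 + 21 + 24) gives (4,5) = 27.
The remaining cell in column 2 is (3,2) = 120 − 101 = 19.
Anti-diagonal: 36 + 22 + 13 + 29 + ? = 120, so (1,5) = 20.
Row 1: 23 + 31 + 34 + 20 + ? = 120, so (1,4) = 12.
Column 4 must total 120; the given cells sum to 90, so (3,4) = 30.
From column 5, 120 − (20 + 14 + 27 + 26) gives (3,5) = 33.

23 31 34 12 20 / 17 25 28 36 14 / 16 19 22 30 33 / 35 13 21 24 27 / 29 32 15 18 26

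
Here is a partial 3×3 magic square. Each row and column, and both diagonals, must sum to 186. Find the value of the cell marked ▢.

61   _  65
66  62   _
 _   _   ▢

Row 1: 61 + 65 + ? = 186, so (1,2) = 60.
From row 2, 186 − (66 + 62) gives (2,3) = 58.
Column 1 needs 186; the known cells sum to 127, so (3,1) = 59.
Using column 2: 60 + 62 + ? → (3,2) = 186 − 122 = 64.
Column 3 needs 186; the known cells sum to 123, so (3,3) = 63.

63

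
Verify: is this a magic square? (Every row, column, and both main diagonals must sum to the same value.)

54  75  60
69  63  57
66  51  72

Yes

Row 1: 54 + 75 + 60 = 189.
Row 2: 69 + 63 + 57 = 189.
Row 3: 66 + 51 + 72 = 189.
Column 1: 54 + 69 + 66 = 189.
Column 2: 75 + 63 + 51 = 189.
Column 3: 60 + 57 + 72 = 189.
Main diagonal: 54 + 63 + 72 = 189.
Anti-diagonal: 60 + 63 + 66 = 189.
All lines sum to 189.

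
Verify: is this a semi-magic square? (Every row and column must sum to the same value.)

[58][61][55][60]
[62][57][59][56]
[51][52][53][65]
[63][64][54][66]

No — row 3 sums to 221 but column 1 sums to 234.

Row 1: 58 + 61 + 55 + 60 = 234.
Row 2: 62 + 57 + 59 + 56 = 234.
Row 3: 51 + 52 + 53 + 65 = 221.
Row 4: 63 + 64 + 54 + 66 = 247.
Column 1: 58 + 62 + 51 + 63 = 234.
Column 2: 61 + 57 + 52 + 64 = 234.
Column 3: 55 + 59 + 53 + 54 = 221.
Column 4: 60 + 56 + 65 + 66 = 247.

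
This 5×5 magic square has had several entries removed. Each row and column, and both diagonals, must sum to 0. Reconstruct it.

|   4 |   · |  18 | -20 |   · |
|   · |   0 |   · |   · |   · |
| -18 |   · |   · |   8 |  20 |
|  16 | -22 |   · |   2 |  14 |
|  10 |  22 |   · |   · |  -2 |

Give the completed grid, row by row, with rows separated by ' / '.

4 6 18 -20 -8 / -12 0 12 24 -24 / -18 -6 -4 8 20 / 16 -22 -10 2 14 / 10 22 -16 -14 -2

Row 4 needs 0; the known cells sum to 10, so (4,3) = -10.
From column 1, 0 − (4 + (-18) + 16 + 10) gives (2,1) = -12.
The remaining cell in main diagonal is (3,3) = 0 − 4 = -4.
Row 3: -18 + (-4) + 8 + 20 + ? = 0, so (3,2) = -6.
Column 2 needs 0; the known cells sum to -6, so (1,2) = 6.
Using row 1: 4 + 6 + 18 + (-20) + ? → (1,5) = 0 − 8 = -8.
The remaining cell in column 5 is (2,5) = 0 − 24 = -24.
Anti-diagonal must total 0; the given cells sum to -24, so (2,4) = 24.
Row 2: -12 + 0 + 24 + (-24) + ? = 0, so (2,3) = 12.
Column 3: 18 + 12 + (-4) + (-10) + ? = 0, so (5,3) = -16.
Column 4 needs 0; the known cells sum to 14, so (5,4) = -14.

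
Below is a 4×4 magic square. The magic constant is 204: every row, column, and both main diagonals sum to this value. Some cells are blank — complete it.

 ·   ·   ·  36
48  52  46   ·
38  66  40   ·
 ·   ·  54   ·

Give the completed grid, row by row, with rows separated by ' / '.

Row 2 needs 204; the known cells sum to 146, so (2,4) = 58.
Row 3: 38 + 66 + 40 + ? = 204, so (3,4) = 60.
Column 3 must total 204; the given cells sum to 140, so (1,3) = 64.
Column 4: 36 + 58 + 60 + ? = 204, so (4,4) = 50.
The remaining cell in main diagonal is (1,1) = 204 − 142 = 62.
Anti-diagonal: 36 + 46 + 66 + ? = 204, so (4,1) = 56.
Row 1: 62 + 64 + 36 + ? = 204, so (1,2) = 42.
Using row 4: 56 + 54 + 50 + ? → (4,2) = 204 − 160 = 44.

62 42 64 36 / 48 52 46 58 / 38 66 40 60 / 56 44 54 50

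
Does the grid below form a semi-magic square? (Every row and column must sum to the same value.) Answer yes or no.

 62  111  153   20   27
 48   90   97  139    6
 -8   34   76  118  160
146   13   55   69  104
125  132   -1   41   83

No — column 3 sums to 380 but column 4 sums to 387.

Row 1: 62 + 111 + 153 + 20 + 27 = 373.
Row 2: 48 + 90 + 97 + 139 + 6 = 380.
Row 3: -8 + 34 + 76 + 118 + 160 = 380.
Row 4: 146 + 13 + 55 + 69 + 104 = 387.
Row 5: 125 + 132 + (-1) + 41 + 83 = 380.
Column 1: 62 + 48 + (-8) + 146 + 125 = 373.
Column 2: 111 + 90 + 34 + 13 + 132 = 380.
Column 3: 153 + 97 + 76 + 55 + (-1) = 380.
Column 4: 20 + 139 + 118 + 69 + 41 = 387.
Column 5: 27 + 6 + 160 + 104 + 83 = 380.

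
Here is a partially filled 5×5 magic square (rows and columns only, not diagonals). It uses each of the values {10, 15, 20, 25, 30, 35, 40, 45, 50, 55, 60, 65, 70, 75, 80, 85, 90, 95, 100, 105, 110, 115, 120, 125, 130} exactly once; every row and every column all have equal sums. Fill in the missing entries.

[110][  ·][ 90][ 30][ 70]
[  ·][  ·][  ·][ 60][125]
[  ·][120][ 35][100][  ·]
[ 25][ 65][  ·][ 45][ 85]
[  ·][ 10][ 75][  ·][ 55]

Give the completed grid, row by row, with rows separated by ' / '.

110 50 90 30 70 / 40 105 20 60 125 / 80 120 35 100 15 / 25 65 130 45 85 / 95 10 75 115 55

The 25 entries sum to 1750, so each line sums to 1750/5 = 350.
Using row 1: 110 + 90 + 30 + 70 + ? → (1,2) = 350 − 300 = 50.
From row 4, 350 − (25 + 65 + 45 + 85) gives (4,3) = 130.
From column 2, 350 − (50 + 120 + 65 + 10) gives (2,2) = 105.
Column 3 must total 350; the given cells sum to 330, so (2,3) = 20.
From column 4, 350 − (30 + 60 + 100 + 45) gives (5,4) = 115.
Column 5: 70 + 125 + 85 + 55 + ? = 350, so (3,5) = 15.
Using row 2: 105 + 20 + 60 + 125 + ? → (2,1) = 350 − 310 = 40.
From row 3, 350 − (120 + 35 + 100 + 15) gives (3,1) = 80.
Using row 5: 10 + 75 + 115 + 55 + ? → (5,1) = 350 − 255 = 95.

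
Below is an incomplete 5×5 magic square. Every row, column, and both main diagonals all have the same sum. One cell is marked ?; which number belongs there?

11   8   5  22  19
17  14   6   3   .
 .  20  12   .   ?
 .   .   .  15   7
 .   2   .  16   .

Row 1 is complete and sums to 65; that is the magic constant.
The remaining cell in row 2 is (2,5) = 65 − 40 = 25.
The remaining cell in column 2 is (4,2) = 65 − 44 = 21.
Column 4 needs 65; the known cells sum to 56, so (3,4) = 9.
Using main diagonal: 11 + 14 + 12 + 15 + ? → (5,5) = 65 − 52 = 13.
The remaining cell in anti-diagonal is (5,1) = 65 − 55 = 10.
Row 5: 10 + 2 + 16 + 13 + ? = 65, so (5,3) = 24.
Column 3 must total 65; the given cells sum to 47, so (4,3) = 18.
Column 5 must total 65; the given cells sum to 64, so (3,5) = 1.

1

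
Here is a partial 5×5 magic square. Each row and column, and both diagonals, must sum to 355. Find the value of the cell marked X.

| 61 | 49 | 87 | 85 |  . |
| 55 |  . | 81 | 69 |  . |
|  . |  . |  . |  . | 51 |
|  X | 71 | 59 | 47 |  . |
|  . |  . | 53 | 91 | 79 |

Row 1 must total 355; the given cells sum to 282, so (1,5) = 73.
Column 3 must total 355; the given cells sum to 280, so (3,3) = 75.
Column 4 must total 355; the given cells sum to 292, so (3,4) = 63.
Main diagonal needs 355; the known cells sum to 262, so (2,2) = 93.
The remaining cell in anti-diagonal is (5,1) = 355 − 288 = 67.
Using row 2: 55 + 93 + 81 + 69 + ? → (2,5) = 355 − 298 = 57.
Row 5 must total 355; the given cells sum to 290, so (5,2) = 65.
Column 2 must total 355; the given cells sum to 278, so (3,2) = 77.
Using column 5: 73 + 57 + 51 + 79 + ? → (4,5) = 355 − 260 = 95.
From row 3, 355 − (77 + 75 + 63 + 51) gives (3,1) = 89.
The remaining cell in row 4 is (4,1) = 355 − 272 = 83.

83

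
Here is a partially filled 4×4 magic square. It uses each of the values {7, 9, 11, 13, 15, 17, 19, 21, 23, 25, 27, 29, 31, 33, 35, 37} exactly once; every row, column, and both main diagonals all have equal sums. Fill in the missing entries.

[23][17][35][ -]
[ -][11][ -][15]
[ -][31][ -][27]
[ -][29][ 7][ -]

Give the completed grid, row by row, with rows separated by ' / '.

23 17 35 13 / 37 11 25 15 / 9 31 21 27 / 19 29 7 33

The 16 entries sum to 352, so each line sums to 352/4 = 88.
Row 1: 23 + 17 + 35 + ? = 88, so (1,4) = 13.
Column 4 must total 88; the given cells sum to 55, so (4,4) = 33.
Using main diagonal: 23 + 11 + 33 + ? → (3,3) = 88 − 67 = 21.
From row 3, 88 − (31 + 21 + 27) gives (3,1) = 9.
Row 4 needs 88; the known cells sum to 69, so (4,1) = 19.
Column 1: 23 + 9 + 19 + ? = 88, so (2,1) = 37.
From column 3, 88 − (35 + 21 + 7) gives (2,3) = 25.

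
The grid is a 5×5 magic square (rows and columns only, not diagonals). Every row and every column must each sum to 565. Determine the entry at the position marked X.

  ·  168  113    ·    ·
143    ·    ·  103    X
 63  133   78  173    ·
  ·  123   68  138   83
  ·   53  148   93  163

73

The remaining cell in row 3 is (3,5) = 565 − 447 = 118.
Using row 4: 123 + 68 + 138 + 83 + ? → (4,1) = 565 − 412 = 153.
The remaining cell in row 5 is (5,1) = 565 − 457 = 108.
Column 1 needs 565; the known cells sum to 467, so (1,1) = 98.
Column 2 must total 565; the given cells sum to 477, so (2,2) = 88.
Column 3 must total 565; the given cells sum to 407, so (2,3) = 158.
Column 4 needs 565; the known cells sum to 507, so (1,4) = 58.
Using row 1: 98 + 168 + 113 + 58 + ? → (1,5) = 565 − 437 = 128.
Row 2: 143 + 88 + 158 + 103 + ? = 565, so (2,5) = 73.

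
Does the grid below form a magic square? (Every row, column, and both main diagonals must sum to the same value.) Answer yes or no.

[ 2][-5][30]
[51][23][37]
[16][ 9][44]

Row 1: 2 + (-5) + 30 = 27.
Row 2: 51 + 23 + 37 = 111.
Row 3: 16 + 9 + 44 = 69.
Column 1: 2 + 51 + 16 = 69.
Column 2: -5 + 23 + 9 = 27.
Column 3: 30 + 37 + 44 = 111.
Main diagonal: 2 + 23 + 44 = 69.
Anti-diagonal: 30 + 23 + 16 = 69.

No — row 1 sums to 27 but row 3 sums to 69.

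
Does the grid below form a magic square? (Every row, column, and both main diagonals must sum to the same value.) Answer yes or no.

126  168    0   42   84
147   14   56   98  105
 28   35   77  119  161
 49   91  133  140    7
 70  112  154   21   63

Yes

Row 1: 126 + 168 + 0 + 42 + 84 = 420.
Row 2: 147 + 14 + 56 + 98 + 105 = 420.
Row 3: 28 + 35 + 77 + 119 + 161 = 420.
Row 4: 49 + 91 + 133 + 140 + 7 = 420.
Row 5: 70 + 112 + 154 + 21 + 63 = 420.
Column 1: 126 + 147 + 28 + 49 + 70 = 420.
Column 2: 168 + 14 + 35 + 91 + 112 = 420.
Column 3: 0 + 56 + 77 + 133 + 154 = 420.
Column 4: 42 + 98 + 119 + 140 + 21 = 420.
Column 5: 84 + 105 + 161 + 7 + 63 = 420.
Main diagonal: 126 + 14 + 77 + 140 + 63 = 420.
Anti-diagonal: 84 + 98 + 77 + 91 + 70 = 420.
All lines sum to 420.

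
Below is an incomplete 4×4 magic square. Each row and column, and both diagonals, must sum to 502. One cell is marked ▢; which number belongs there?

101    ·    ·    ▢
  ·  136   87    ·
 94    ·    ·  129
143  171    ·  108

150

The remaining cell in row 4 is (4,3) = 502 − 422 = 80.
The remaining cell in column 1 is (2,1) = 502 − 338 = 164.
Main diagonal must total 502; the given cells sum to 345, so (3,3) = 157.
Row 2: 164 + 136 + 87 + ? = 502, so (2,4) = 115.
Row 3 must total 502; the given cells sum to 380, so (3,2) = 122.
From column 2, 502 − (136 + 122 + 171) gives (1,2) = 73.
Column 3 must total 502; the given cells sum to 324, so (1,3) = 178.
From column 4, 502 − (115 + 129 + 108) gives (1,4) = 150.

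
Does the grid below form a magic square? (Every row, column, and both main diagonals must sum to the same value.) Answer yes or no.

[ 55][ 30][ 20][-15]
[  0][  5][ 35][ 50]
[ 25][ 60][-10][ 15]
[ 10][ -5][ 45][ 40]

Yes

Row 1: 55 + 30 + 20 + (-15) = 90.
Row 2: 0 + 5 + 35 + 50 = 90.
Row 3: 25 + 60 + (-10) + 15 = 90.
Row 4: 10 + (-5) + 45 + 40 = 90.
Column 1: 55 + 0 + 25 + 10 = 90.
Column 2: 30 + 5 + 60 + (-5) = 90.
Column 3: 20 + 35 + (-10) + 45 = 90.
Column 4: -15 + 50 + 15 + 40 = 90.
Main diagonal: 55 + 5 + (-10) + 40 = 90.
Anti-diagonal: -15 + 35 + 60 + 10 = 90.
All lines sum to 90.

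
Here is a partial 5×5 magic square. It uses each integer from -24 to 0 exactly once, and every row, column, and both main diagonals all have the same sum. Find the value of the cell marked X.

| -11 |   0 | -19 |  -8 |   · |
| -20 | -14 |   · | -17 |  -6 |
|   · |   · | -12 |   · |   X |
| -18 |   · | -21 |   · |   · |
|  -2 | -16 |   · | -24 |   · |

The entries are -24 through 0, which sum to -300, so each line sums to -300/5 = -60.
The remaining cell in row 1 is (1,5) = -60 − (-38) = -22.
Row 2 must total -60; the given cells sum to -57, so (2,3) = -3.
Using column 1: -11 + (-20) + (-18) + (-2) + ? → (3,1) = -60 − (-51) = -9.
From column 3, -60 − (-19 + (-3) + (-12) + (-21)) gives (5,3) = -5.
Using anti-diagonal: -22 + (-17) + (-12) + (-2) + ? → (4,2) = -60 − (-53) = -7.
Row 5: -2 + (-16) + (-5) + (-24) + ? = -60, so (5,5) = -13.
From column 2, -60 − (0 + (-14) + (-7) + (-16)) gives (3,2) = -23.
Main diagonal must total -60; the given cells sum to -50, so (4,4) = -10.
The remaining cell in row 4 is (4,5) = -60 − (-56) = -4.
Using column 4: -8 + (-17) + (-10) + (-24) + ? → (3,4) = -60 − (-59) = -1.
Using column 5: -22 + (-6) + (-4) + (-13) + ? → (3,5) = -60 − (-45) = -15.

-15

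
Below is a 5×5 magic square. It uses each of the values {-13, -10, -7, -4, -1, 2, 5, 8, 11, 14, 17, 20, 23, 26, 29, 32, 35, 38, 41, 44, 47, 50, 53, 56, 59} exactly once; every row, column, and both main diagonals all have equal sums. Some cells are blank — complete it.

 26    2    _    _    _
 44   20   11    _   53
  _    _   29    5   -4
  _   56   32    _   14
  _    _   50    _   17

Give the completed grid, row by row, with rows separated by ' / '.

26 2 -7 59 35 / 44 20 11 -13 53 / 47 38 29 5 -4 / -10 56 32 23 14 / 8 -1 50 41 17

The 25 entries sum to 575, so each line sums to 575/5 = 115.
From row 2, 115 − (44 + 20 + 11 + 53) gives (2,4) = -13.
Column 3 needs 115; the known cells sum to 122, so (1,3) = -7.
Column 5: 53 + (-4) + 14 + 17 + ? = 115, so (1,5) = 35.
Main diagonal must total 115; the given cells sum to 92, so (4,4) = 23.
The remaining cell in anti-diagonal is (5,1) = 115 − 107 = 8.
Row 1: 26 + 2 + (-7) + 35 + ? = 115, so (1,4) = 59.
Using row 4: 56 + 32 + 23 + 14 + ? → (4,1) = 115 − 125 = -10.
Column 1 must total 115; the given cells sum to 68, so (3,1) = 47.
The remaining cell in column 4 is (5,4) = 115 − 74 = 41.
Row 3: 47 + 29 + 5 + (-4) + ? = 115, so (3,2) = 38.
Row 5: 8 + 50 + 41 + 17 + ? = 115, so (5,2) = -1.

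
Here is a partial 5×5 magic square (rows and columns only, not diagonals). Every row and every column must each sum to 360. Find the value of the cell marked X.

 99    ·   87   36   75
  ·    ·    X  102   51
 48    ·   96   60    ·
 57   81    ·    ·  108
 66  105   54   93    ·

78

Using row 1: 99 + 87 + 36 + 75 + ? → (1,2) = 360 − 297 = 63.
Row 5: 66 + 105 + 54 + 93 + ? = 360, so (5,5) = 42.
Column 1 must total 360; the given cells sum to 270, so (2,1) = 90.
Using column 4: 36 + 102 + 60 + 93 + ? → (4,4) = 360 − 291 = 69.
The remaining cell in column 5 is (3,5) = 360 − 276 = 84.
Row 3 must total 360; the given cells sum to 288, so (3,2) = 72.
From row 4, 360 − (57 + 81 + 69 + 108) gives (4,3) = 45.
The remaining cell in column 2 is (2,2) = 360 − 321 = 39.
Using column 3: 87 + 96 + 45 + 54 + ? → (2,3) = 360 − 282 = 78.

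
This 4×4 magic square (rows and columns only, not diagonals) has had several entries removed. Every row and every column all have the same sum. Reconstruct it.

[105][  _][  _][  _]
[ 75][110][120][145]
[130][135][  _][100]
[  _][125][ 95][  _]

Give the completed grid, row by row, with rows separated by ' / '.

105 80 150 115 / 75 110 120 145 / 130 135 85 100 / 140 125 95 90

Row 2 is already complete: 75 + 110 + 120 + 145 = 450, so that is the magic constant.
From row 3, 450 − (130 + 135 + 100) gives (3,3) = 85.
Column 1 needs 450; the known cells sum to 310, so (4,1) = 140.
From column 2, 450 − (110 + 135 + 125) gives (1,2) = 80.
Column 3: 120 + 85 + 95 + ? = 450, so (1,3) = 150.
Using row 1: 105 + 80 + 150 + ? → (1,4) = 450 − 335 = 115.
Row 4 must total 450; the given cells sum to 360, so (4,4) = 90.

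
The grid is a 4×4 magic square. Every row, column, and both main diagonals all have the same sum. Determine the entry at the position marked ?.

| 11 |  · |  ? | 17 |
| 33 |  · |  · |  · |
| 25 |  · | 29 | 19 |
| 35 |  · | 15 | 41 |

39

Column 1 is complete and sums to 104; that is the magic constant.
Using row 3: 25 + 29 + 19 + ? → (3,2) = 104 − 73 = 31.
Row 4: 35 + 15 + 41 + ? = 104, so (4,2) = 13.
Column 4 needs 104; the known cells sum to 77, so (2,4) = 27.
Using main diagonal: 11 + 29 + 41 + ? → (2,2) = 104 − 81 = 23.
From anti-diagonal, 104 − (17 + 31 + 35) gives (2,3) = 21.
From column 2, 104 − (23 + 31 + 13) gives (1,2) = 37.
The remaining cell in column 3 is (1,3) = 104 − 65 = 39.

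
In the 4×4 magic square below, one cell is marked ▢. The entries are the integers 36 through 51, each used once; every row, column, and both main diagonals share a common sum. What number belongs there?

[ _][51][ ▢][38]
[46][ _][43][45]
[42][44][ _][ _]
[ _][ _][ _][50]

The entries are 36 through 51, which sum to 696, so each line sums to 696/4 = 174.
Using row 2: 46 + 43 + 45 + ? → (2,2) = 174 − 134 = 40.
Column 2 needs 174; the known cells sum to 135, so (4,2) = 39.
Column 4 must total 174; the given cells sum to 133, so (3,4) = 41.
Using anti-diagonal: 38 + 43 + 44 + ? → (4,1) = 174 − 125 = 49.
The remaining cell in row 3 is (3,3) = 174 − 127 = 47.
Row 4 must total 174; the given cells sum to 138, so (4,3) = 36.
Using column 1: 46 + 42 + 49 + ? → (1,1) = 174 − 137 = 37.
Column 3 needs 174; the known cells sum to 126, so (1,3) = 48.

48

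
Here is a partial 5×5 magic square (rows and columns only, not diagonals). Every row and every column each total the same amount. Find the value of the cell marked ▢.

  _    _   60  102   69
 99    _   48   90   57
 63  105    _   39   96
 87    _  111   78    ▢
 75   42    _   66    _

45

Column 4 is complete and sums to 375; that is the magic constant.
Using row 2: 99 + 48 + 90 + 57 + ? → (2,2) = 375 − 294 = 81.
The remaining cell in row 3 is (3,3) = 375 − 303 = 72.
Column 1 must total 375; the given cells sum to 324, so (1,1) = 51.
The remaining cell in column 3 is (5,3) = 375 − 291 = 84.
Row 1 must total 375; the given cells sum to 282, so (1,2) = 93.
Using row 5: 75 + 42 + 84 + 66 + ? → (5,5) = 375 − 267 = 108.
Column 2 must total 375; the given cells sum to 321, so (4,2) = 54.
The remaining cell in column 5 is (4,5) = 375 − 330 = 45.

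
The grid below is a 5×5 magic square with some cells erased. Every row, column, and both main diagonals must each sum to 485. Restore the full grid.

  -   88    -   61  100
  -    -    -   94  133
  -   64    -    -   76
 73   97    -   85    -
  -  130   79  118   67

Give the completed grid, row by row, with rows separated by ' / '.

Using row 5: 130 + 79 + 118 + 67 + ? → (5,1) = 485 − 394 = 91.
Column 2: 88 + 64 + 97 + 130 + ? = 485, so (2,2) = 106.
Column 4 must total 485; the given cells sum to 358, so (3,4) = 127.
Column 5 needs 485; the known cells sum to 376, so (4,5) = 109.
Anti-diagonal: 100 + 94 + 97 + 91 + ? = 485, so (3,3) = 103.
Using row 3: 64 + 103 + 127 + 76 + ? → (3,1) = 485 − 370 = 115.
From row 4, 485 − (73 + 97 + 85 + 109) gives (4,3) = 121.
Main diagonal: 106 + 103 + 85 + 67 + ? = 485, so (1,1) = 124.
Using row 1: 124 + 88 + 61 + 100 + ? → (1,3) = 485 − 373 = 112.
Column 1 needs 485; the known cells sum to 403, so (2,1) = 82.
Column 3: 112 + 103 + 121 + 79 + ? = 485, so (2,3) = 70.

124 88 112 61 100 / 82 106 70 94 133 / 115 64 103 127 76 / 73 97 121 85 109 / 91 130 79 118 67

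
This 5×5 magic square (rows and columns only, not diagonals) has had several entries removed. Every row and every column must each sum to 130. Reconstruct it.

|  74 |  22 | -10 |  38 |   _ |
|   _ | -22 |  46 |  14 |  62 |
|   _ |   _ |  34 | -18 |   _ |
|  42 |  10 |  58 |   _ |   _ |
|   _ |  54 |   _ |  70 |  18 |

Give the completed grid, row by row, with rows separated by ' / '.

74 22 -10 38 6 / 30 -22 46 14 62 / -2 66 34 -18 50 / 42 10 58 26 -6 / -14 54 2 70 18

Using row 1: 74 + 22 + (-10) + 38 + ? → (1,5) = 130 − 124 = 6.
Row 2 must total 130; the given cells sum to 100, so (2,1) = 30.
The remaining cell in column 2 is (3,2) = 130 − 64 = 66.
Column 3 needs 130; the known cells sum to 128, so (5,3) = 2.
Column 4 needs 130; the known cells sum to 104, so (4,4) = 26.
Row 4 needs 130; the known cells sum to 136, so (4,5) = -6.
Row 5: 54 + 2 + 70 + 18 + ? = 130, so (5,1) = -14.
Column 1 must total 130; the given cells sum to 132, so (3,1) = -2.
The remaining cell in column 5 is (3,5) = 130 − 80 = 50.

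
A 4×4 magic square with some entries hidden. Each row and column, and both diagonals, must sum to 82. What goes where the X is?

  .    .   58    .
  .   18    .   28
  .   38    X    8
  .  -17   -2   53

The remaining cell in row 4 is (4,1) = 82 − 34 = 48.
Column 2 needs 82; the known cells sum to 39, so (1,2) = 43.
From column 4, 82 − (28 + 8 + 53) gives (1,4) = -7.
Anti-diagonal needs 82; the known cells sum to 79, so (2,3) = 3.
Row 1 must total 82; the given cells sum to 94, so (1,1) = -12.
From row 2, 82 − (18 + 3 + 28) gives (2,1) = 33.
Column 1 must total 82; the given cells sum to 69, so (3,1) = 13.
Column 3 must total 82; the given cells sum to 59, so (3,3) = 23.

23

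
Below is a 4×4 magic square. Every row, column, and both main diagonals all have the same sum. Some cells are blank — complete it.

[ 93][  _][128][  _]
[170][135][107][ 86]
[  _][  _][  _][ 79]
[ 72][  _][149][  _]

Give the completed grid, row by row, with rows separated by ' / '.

Row 2 is already complete: 170 + 135 + 107 + 86 = 498, so that is the magic constant.
From column 1, 498 − (93 + 170 + 72) gives (3,1) = 163.
From column 3, 498 − (128 + 107 + 149) gives (3,3) = 114.
The remaining cell in main diagonal is (4,4) = 498 − 342 = 156.
Row 3 needs 498; the known cells sum to 356, so (3,2) = 142.
The remaining cell in row 4 is (4,2) = 498 − 377 = 121.
The remaining cell in column 2 is (1,2) = 498 − 398 = 100.
From column 4, 498 − (86 + 79 + 156) gives (1,4) = 177.

93 100 128 177 / 170 135 107 86 / 163 142 114 79 / 72 121 149 156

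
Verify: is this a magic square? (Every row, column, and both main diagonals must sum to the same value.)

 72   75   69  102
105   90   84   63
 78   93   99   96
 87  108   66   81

Row 1: 72 + 75 + 69 + 102 = 318.
Row 2: 105 + 90 + 84 + 63 = 342.
Row 3: 78 + 93 + 99 + 96 = 366.
Row 4: 87 + 108 + 66 + 81 = 342.
Column 1: 72 + 105 + 78 + 87 = 342.
Column 2: 75 + 90 + 93 + 108 = 366.
Column 3: 69 + 84 + 99 + 66 = 318.
Column 4: 102 + 63 + 96 + 81 = 342.
Main diagonal: 72 + 90 + 99 + 81 = 342.
Anti-diagonal: 102 + 84 + 93 + 87 = 366.

No — anti-diagonal sums to 366 but column 1 sums to 342.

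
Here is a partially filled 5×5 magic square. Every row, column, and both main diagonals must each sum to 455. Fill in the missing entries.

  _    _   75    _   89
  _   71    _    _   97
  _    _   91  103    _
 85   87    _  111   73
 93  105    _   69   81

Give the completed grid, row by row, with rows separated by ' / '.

101 113 75 77 89 / 109 71 83 95 97 / 67 79 91 103 115 / 85 87 99 111 73 / 93 105 107 69 81

Row 4 needs 455; the known cells sum to 356, so (4,3) = 99.
The remaining cell in row 5 is (5,3) = 455 − 348 = 107.
Column 3 must total 455; the given cells sum to 372, so (2,3) = 83.
Column 5: 89 + 97 + 73 + 81 + ? = 455, so (3,5) = 115.
From main diagonal, 455 − (71 + 91 + 111 + 81) gives (1,1) = 101.
Anti-diagonal must total 455; the given cells sum to 360, so (2,4) = 95.
Row 2: 71 + 83 + 95 + 97 + ? = 455, so (2,1) = 109.
From column 1, 455 − (101 + 109 + 85 + 93) gives (3,1) = 67.
The remaining cell in column 4 is (1,4) = 455 − 378 = 77.
From row 1, 455 − (101 + 75 + 77 + 89) gives (1,2) = 113.
The remaining cell in row 3 is (3,2) = 455 − 376 = 79.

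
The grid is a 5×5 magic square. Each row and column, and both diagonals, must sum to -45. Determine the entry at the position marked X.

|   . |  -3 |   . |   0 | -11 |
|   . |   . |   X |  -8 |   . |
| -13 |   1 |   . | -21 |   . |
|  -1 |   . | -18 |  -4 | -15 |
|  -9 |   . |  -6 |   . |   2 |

3

The remaining cell in row 4 is (4,2) = -45 − (-38) = -7.
Using column 4: 0 + (-8) + (-21) + (-4) + ? → (5,4) = -45 − (-33) = -12.
Anti-diagonal: -11 + (-8) + (-7) + (-9) + ? = -45, so (3,3) = -10.
Row 3: -13 + 1 + (-10) + (-21) + ? = -45, so (3,5) = -2.
Row 5 must total -45; the given cells sum to -25, so (5,2) = -20.
The remaining cell in column 2 is (2,2) = -45 − (-29) = -16.
Column 5: -11 + (-2) + (-15) + 2 + ? = -45, so (2,5) = -19.
Main diagonal needs -45; the known cells sum to -28, so (1,1) = -17.
Row 1 must total -45; the given cells sum to -31, so (1,3) = -14.
The remaining cell in column 1 is (2,1) = -45 − (-40) = -5.
From column 3, -45 − (-14 + (-10) + (-18) + (-6)) gives (2,3) = 3.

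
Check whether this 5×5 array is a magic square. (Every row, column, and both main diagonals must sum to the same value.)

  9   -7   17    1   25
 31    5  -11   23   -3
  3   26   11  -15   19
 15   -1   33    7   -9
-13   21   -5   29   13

No — anti-diagonal sums to 45 but column 2 sums to 44.

Row 1: 9 + (-7) + 17 + 1 + 25 = 45.
Row 2: 31 + 5 + (-11) + 23 + (-3) = 45.
Row 3: 3 + 26 + 11 + (-15) + 19 = 44.
Row 4: 15 + (-1) + 33 + 7 + (-9) = 45.
Row 5: -13 + 21 + (-5) + 29 + 13 = 45.
Column 1: 9 + 31 + 3 + 15 + (-13) = 45.
Column 2: -7 + 5 + 26 + (-1) + 21 = 44.
Column 3: 17 + (-11) + 11 + 33 + (-5) = 45.
Column 4: 1 + 23 + (-15) + 7 + 29 = 45.
Column 5: 25 + (-3) + 19 + (-9) + 13 = 45.
Main diagonal: 9 + 5 + 11 + 7 + 13 = 45.
Anti-diagonal: 25 + 23 + 11 + (-1) + (-13) = 45.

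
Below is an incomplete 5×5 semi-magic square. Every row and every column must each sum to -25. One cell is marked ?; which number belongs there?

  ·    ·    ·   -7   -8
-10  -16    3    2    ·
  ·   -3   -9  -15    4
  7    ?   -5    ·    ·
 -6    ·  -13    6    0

1

Row 2: -10 + (-16) + 3 + 2 + ? = -25, so (2,5) = -4.
Row 3 must total -25; the given cells sum to -23, so (3,1) = -2.
Using row 5: -6 + (-13) + 6 + 0 + ? → (5,2) = -25 − (-13) = -12.
Using column 1: -10 + (-2) + 7 + (-6) + ? → (1,1) = -25 − (-11) = -14.
Column 3 must total -25; the given cells sum to -24, so (1,3) = -1.
Column 4 must total -25; the given cells sum to -14, so (4,4) = -11.
Column 5: -8 + (-4) + 4 + 0 + ? = -25, so (4,5) = -17.
From row 1, -25 − (-14 + (-1) + (-7) + (-8)) gives (1,2) = 5.
Row 4: 7 + (-5) + (-11) + (-17) + ? = -25, so (4,2) = 1.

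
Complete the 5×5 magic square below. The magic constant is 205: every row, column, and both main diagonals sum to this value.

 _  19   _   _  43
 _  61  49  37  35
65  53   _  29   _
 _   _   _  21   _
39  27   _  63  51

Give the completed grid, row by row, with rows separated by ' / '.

31 19 57 55 43 / 23 61 49 37 35 / 65 53 41 29 17 / 47 45 33 21 59 / 39 27 25 63 51

From row 2, 205 − (61 + 49 + 37 + 35) gives (2,1) = 23.
The remaining cell in row 5 is (5,3) = 205 − 180 = 25.
The remaining cell in column 2 is (4,2) = 205 − 160 = 45.
From column 4, 205 − (37 + 29 + 21 + 63) gives (1,4) = 55.
The remaining cell in anti-diagonal is (3,3) = 205 − 164 = 41.
The remaining cell in row 3 is (3,5) = 205 − 188 = 17.
Column 5 must total 205; the given cells sum to 146, so (4,5) = 59.
Main diagonal must total 205; the given cells sum to 174, so (1,1) = 31.
Row 1 needs 205; the known cells sum to 148, so (1,3) = 57.
Column 1 must total 205; the given cells sum to 158, so (4,1) = 47.
From column 3, 205 − (57 + 49 + 41 + 25) gives (4,3) = 33.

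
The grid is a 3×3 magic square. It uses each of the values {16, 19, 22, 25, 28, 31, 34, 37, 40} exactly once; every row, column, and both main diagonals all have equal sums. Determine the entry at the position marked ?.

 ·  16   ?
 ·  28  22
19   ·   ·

The 9 entries sum to 252, so each line sums to 252/3 = 84.
Row 2 must total 84; the given cells sum to 50, so (2,1) = 34.
From column 1, 84 − (34 + 19) gives (1,1) = 31.
Column 2 needs 84; the known cells sum to 44, so (3,2) = 40.
Main diagonal: 31 + 28 + ? = 84, so (3,3) = 25.
From anti-diagonal, 84 − (28 + 19) gives (1,3) = 37.

37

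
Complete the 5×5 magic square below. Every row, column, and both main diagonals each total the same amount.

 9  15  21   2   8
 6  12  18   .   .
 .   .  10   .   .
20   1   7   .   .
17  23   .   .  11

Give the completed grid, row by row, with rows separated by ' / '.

9 15 21 2 8 / 6 12 18 19 0 / 3 4 10 16 22 / 20 1 7 13 14 / 17 23 -1 5 11

Row 1 is already complete: 9 + 15 + 21 + 2 + 8 = 55, so that is the magic constant.
The remaining cell in column 1 is (3,1) = 55 − 52 = 3.
The remaining cell in column 2 is (3,2) = 55 − 51 = 4.
From column 3, 55 − (21 + 18 + 10 + 7) gives (5,3) = -1.
Main diagonal: 9 + 12 + 10 + 11 + ? = 55, so (4,4) = 13.
Anti-diagonal must total 55; the given cells sum to 36, so (2,4) = 19.
Row 2: 6 + 12 + 18 + 19 + ? = 55, so (2,5) = 0.
Row 4: 20 + 1 + 7 + 13 + ? = 55, so (4,5) = 14.
The remaining cell in row 5 is (5,4) = 55 − 50 = 5.
From column 4, 55 − (2 + 19 + 13 + 5) gives (3,4) = 16.
The remaining cell in column 5 is (3,5) = 55 − 33 = 22.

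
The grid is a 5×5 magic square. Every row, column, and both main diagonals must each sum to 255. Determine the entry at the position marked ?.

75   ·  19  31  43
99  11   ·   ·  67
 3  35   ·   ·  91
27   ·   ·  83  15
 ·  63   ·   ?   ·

The remaining cell in row 1 is (1,2) = 255 − 168 = 87.
Column 1 needs 255; the known cells sum to 204, so (5,1) = 51.
From column 2, 255 − (87 + 11 + 35 + 63) gives (4,2) = 59.
Column 5: 43 + 67 + 91 + 15 + ? = 255, so (5,5) = 39.
Main diagonal: 75 + 11 + 83 + 39 + ? = 255, so (3,3) = 47.
From anti-diagonal, 255 − (43 + 47 + 59 + 51) gives (2,4) = 55.
From row 2, 255 − (99 + 11 + 55 + 67) gives (2,3) = 23.
Row 3 needs 255; the known cells sum to 176, so (3,4) = 79.
Row 4 needs 255; the known cells sum to 184, so (4,3) = 71.
The remaining cell in column 3 is (5,3) = 255 − 160 = 95.
Column 4: 31 + 55 + 79 + 83 + ? = 255, so (5,4) = 7.

7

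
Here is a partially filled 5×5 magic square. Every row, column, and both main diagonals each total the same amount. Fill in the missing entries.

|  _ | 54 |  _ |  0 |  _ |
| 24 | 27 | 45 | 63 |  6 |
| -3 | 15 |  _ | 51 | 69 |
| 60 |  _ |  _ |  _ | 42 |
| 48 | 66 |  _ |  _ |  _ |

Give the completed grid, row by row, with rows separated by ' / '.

Row 2 is already complete: 24 + 27 + 45 + 63 + 6 = 165, so that is the magic constant.
From row 3, 165 − (-3 + 15 + 51 + 69) gives (3,3) = 33.
Column 1 must total 165; the given cells sum to 129, so (1,1) = 36.
Column 2 must total 165; the given cells sum to 162, so (4,2) = 3.
Anti-diagonal needs 165; the known cells sum to 147, so (1,5) = 18.
Row 1 needs 165; the known cells sum to 108, so (1,3) = 57.
The remaining cell in column 5 is (5,5) = 165 − 135 = 30.
Main diagonal needs 165; the known cells sum to 126, so (4,4) = 39.
Row 4: 60 + 3 + 39 + 42 + ? = 165, so (4,3) = 21.
Column 3 needs 165; the known cells sum to 156, so (5,3) = 9.
Using column 4: 0 + 63 + 51 + 39 + ? → (5,4) = 165 − 153 = 12.

36 54 57 0 18 / 24 27 45 63 6 / -3 15 33 51 69 / 60 3 21 39 42 / 48 66 9 12 30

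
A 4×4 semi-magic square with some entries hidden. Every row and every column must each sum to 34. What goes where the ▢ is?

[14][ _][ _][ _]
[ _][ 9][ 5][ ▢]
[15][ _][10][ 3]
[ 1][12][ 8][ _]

16

Row 3 needs 34; the known cells sum to 28, so (3,2) = 6.
Using row 4: 1 + 12 + 8 + ? → (4,4) = 34 − 21 = 13.
Column 1: 14 + 15 + 1 + ? = 34, so (2,1) = 4.
From column 2, 34 − (9 + 6 + 12) gives (1,2) = 7.
Using column 3: 5 + 10 + 8 + ? → (1,3) = 34 − 23 = 11.
From row 1, 34 − (14 + 7 + 11) gives (1,4) = 2.
Using row 2: 4 + 9 + 5 + ? → (2,4) = 34 − 18 = 16.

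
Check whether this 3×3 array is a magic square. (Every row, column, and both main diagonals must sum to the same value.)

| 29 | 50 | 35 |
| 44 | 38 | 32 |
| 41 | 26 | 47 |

Row 1: 29 + 50 + 35 = 114.
Row 2: 44 + 38 + 32 = 114.
Row 3: 41 + 26 + 47 = 114.
Column 1: 29 + 44 + 41 = 114.
Column 2: 50 + 38 + 26 = 114.
Column 3: 35 + 32 + 47 = 114.
Main diagonal: 29 + 38 + 47 = 114.
Anti-diagonal: 35 + 38 + 41 = 114.
All lines sum to 114.

Yes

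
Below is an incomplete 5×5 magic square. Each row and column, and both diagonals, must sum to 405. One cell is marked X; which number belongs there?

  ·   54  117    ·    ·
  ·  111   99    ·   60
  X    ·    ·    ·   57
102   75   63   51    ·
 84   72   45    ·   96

From row 4, 405 − (102 + 75 + 63 + 51) gives (4,5) = 114.
The remaining cell in row 5 is (5,4) = 405 − 297 = 108.
Column 2 needs 405; the known cells sum to 312, so (3,2) = 93.
From column 3, 405 − (117 + 99 + 63 + 45) gives (3,3) = 81.
The remaining cell in column 5 is (1,5) = 405 − 327 = 78.
Main diagonal: 111 + 81 + 51 + 96 + ? = 405, so (1,1) = 66.
Anti-diagonal must total 405; the given cells sum to 318, so (2,4) = 87.
The remaining cell in row 1 is (1,4) = 405 − 315 = 90.
From row 2, 405 − (111 + 99 + 87 + 60) gives (2,1) = 48.
From column 1, 405 − (66 + 48 + 102 + 84) gives (3,1) = 105.

105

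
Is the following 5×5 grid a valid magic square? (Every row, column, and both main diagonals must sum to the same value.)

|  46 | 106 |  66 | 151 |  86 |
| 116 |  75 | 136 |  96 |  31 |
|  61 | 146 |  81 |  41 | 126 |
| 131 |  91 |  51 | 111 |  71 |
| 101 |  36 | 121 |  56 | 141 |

Row 1: 46 + 106 + 66 + 151 + 86 = 455.
Row 2: 116 + 75 + 136 + 96 + 31 = 454.
Row 3: 61 + 146 + 81 + 41 + 126 = 455.
Row 4: 131 + 91 + 51 + 111 + 71 = 455.
Row 5: 101 + 36 + 121 + 56 + 141 = 455.
Column 1: 46 + 116 + 61 + 131 + 101 = 455.
Column 2: 106 + 75 + 146 + 91 + 36 = 454.
Column 3: 66 + 136 + 81 + 51 + 121 = 455.
Column 4: 151 + 96 + 41 + 111 + 56 = 455.
Column 5: 86 + 31 + 126 + 71 + 141 = 455.
Main diagonal: 46 + 75 + 81 + 111 + 141 = 454.
Anti-diagonal: 86 + 96 + 81 + 91 + 101 = 455.

No — main diagonal sums to 454 but column 3 sums to 455.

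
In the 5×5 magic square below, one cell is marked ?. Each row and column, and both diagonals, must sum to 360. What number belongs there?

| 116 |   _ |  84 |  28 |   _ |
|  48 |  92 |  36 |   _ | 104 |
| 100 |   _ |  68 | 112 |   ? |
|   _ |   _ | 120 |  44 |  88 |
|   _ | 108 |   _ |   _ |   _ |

56

Row 2 must total 360; the given cells sum to 280, so (2,4) = 80.
Column 3 needs 360; the known cells sum to 308, so (5,3) = 52.
The remaining cell in column 4 is (5,4) = 360 − 264 = 96.
Main diagonal needs 360; the known cells sum to 320, so (5,5) = 40.
Row 5 needs 360; the known cells sum to 296, so (5,1) = 64.
Column 1 must total 360; the given cells sum to 328, so (4,1) = 32.
Row 4: 32 + 120 + 44 + 88 + ? = 360, so (4,2) = 76.
From anti-diagonal, 360 − (80 + 68 + 76 + 64) gives (1,5) = 72.
The remaining cell in row 1 is (1,2) = 360 − 300 = 60.
Column 2 must total 360; the given cells sum to 336, so (3,2) = 24.
From column 5, 360 − (72 + 104 + 88 + 40) gives (3,5) = 56.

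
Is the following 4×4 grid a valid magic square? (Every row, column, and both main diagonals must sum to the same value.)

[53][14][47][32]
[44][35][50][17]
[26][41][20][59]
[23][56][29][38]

Row 1: 53 + 14 + 47 + 32 = 146.
Row 2: 44 + 35 + 50 + 17 = 146.
Row 3: 26 + 41 + 20 + 59 = 146.
Row 4: 23 + 56 + 29 + 38 = 146.
Column 1: 53 + 44 + 26 + 23 = 146.
Column 2: 14 + 35 + 41 + 56 = 146.
Column 3: 47 + 50 + 20 + 29 = 146.
Column 4: 32 + 17 + 59 + 38 = 146.
Main diagonal: 53 + 35 + 20 + 38 = 146.
Anti-diagonal: 32 + 50 + 41 + 23 = 146.
All lines sum to 146.

Yes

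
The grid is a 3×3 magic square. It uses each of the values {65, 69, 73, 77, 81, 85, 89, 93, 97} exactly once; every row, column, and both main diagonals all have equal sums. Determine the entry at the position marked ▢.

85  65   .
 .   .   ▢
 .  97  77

The 9 entries sum to 729, so each line sums to 729/3 = 243.
The remaining cell in row 1 is (1,3) = 243 − 150 = 93.
From row 3, 243 − (97 + 77) gives (3,1) = 69.
Using column 1: 85 + 69 + ? → (2,1) = 243 − 154 = 89.
Column 2: 65 + 97 + ? = 243, so (2,2) = 81.
The remaining cell in column 3 is (2,3) = 243 − 170 = 73.

73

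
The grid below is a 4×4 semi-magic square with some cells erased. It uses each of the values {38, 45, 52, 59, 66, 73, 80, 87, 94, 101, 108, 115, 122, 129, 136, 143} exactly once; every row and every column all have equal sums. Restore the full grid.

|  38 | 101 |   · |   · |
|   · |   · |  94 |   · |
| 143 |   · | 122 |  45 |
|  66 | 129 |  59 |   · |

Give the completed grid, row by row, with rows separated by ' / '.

The 16 entries sum to 1448, so each line sums to 1448/4 = 362.
Row 3 must total 362; the given cells sum to 310, so (3,2) = 52.
Row 4: 66 + 129 + 59 + ? = 362, so (4,4) = 108.
The remaining cell in column 1 is (2,1) = 362 − 247 = 115.
Using column 2: 101 + 52 + 129 + ? → (2,2) = 362 − 282 = 80.
From column 3, 362 − (94 + 122 + 59) gives (1,3) = 87.
Row 1 needs 362; the known cells sum to 226, so (1,4) = 136.
From row 2, 362 − (115 + 80 + 94) gives (2,4) = 73.

38 101 87 136 / 115 80 94 73 / 143 52 122 45 / 66 129 59 108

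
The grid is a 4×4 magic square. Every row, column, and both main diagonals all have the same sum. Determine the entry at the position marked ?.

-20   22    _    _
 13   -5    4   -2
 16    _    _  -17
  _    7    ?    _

-8

Row 2 is complete and sums to 10; that is the magic constant.
Using column 1: -20 + 13 + 16 + ? → (4,1) = 10 − 9 = 1.
The remaining cell in column 2 is (3,2) = 10 − 24 = -14.
The remaining cell in anti-diagonal is (1,4) = 10 − (-9) = 19.
Using row 1: -20 + 22 + 19 + ? → (1,3) = 10 − 21 = -11.
The remaining cell in row 3 is (3,3) = 10 − (-15) = 25.
From column 3, 10 − (-11 + 4 + 25) gives (4,3) = -8.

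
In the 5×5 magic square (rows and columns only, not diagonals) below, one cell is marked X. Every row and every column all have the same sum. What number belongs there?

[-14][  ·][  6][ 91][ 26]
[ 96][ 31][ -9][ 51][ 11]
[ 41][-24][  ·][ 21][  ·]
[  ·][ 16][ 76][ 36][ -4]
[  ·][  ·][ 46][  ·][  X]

66

Row 2 is complete and sums to 180; that is the magic constant.
The remaining cell in row 1 is (1,2) = 180 − 109 = 71.
Row 4: 16 + 76 + 36 + (-4) + ? = 180, so (4,1) = 56.
Column 1: -14 + 96 + 41 + 56 + ? = 180, so (5,1) = 1.
Column 2 needs 180; the known cells sum to 94, so (5,2) = 86.
The remaining cell in column 3 is (3,3) = 180 − 119 = 61.
The remaining cell in column 4 is (5,4) = 180 − 199 = -19.
Row 3 needs 180; the known cells sum to 99, so (3,5) = 81.
Row 5 must total 180; the given cells sum to 114, so (5,5) = 66.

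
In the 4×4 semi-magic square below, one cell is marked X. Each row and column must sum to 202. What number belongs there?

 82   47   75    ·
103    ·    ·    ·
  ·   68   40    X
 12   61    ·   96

89

The remaining cell in row 1 is (1,4) = 202 − 204 = -2.
Row 4: 12 + 61 + 96 + ? = 202, so (4,3) = 33.
The remaining cell in column 1 is (3,1) = 202 − 197 = 5.
Column 2 needs 202; the known cells sum to 176, so (2,2) = 26.
Column 3 needs 202; the known cells sum to 148, so (2,3) = 54.
Row 2 needs 202; the known cells sum to 183, so (2,4) = 19.
Row 3: 5 + 68 + 40 + ? = 202, so (3,4) = 89.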